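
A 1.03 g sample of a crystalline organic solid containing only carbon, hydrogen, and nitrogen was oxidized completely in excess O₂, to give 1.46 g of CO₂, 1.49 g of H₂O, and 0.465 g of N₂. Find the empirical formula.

mol C = 1.46 g CO₂ ÷ 44.009 g/mol = 0.03318 mol
mol H = 2 × 1.49 g H₂O ÷ 18.015 g/mol = 0.1654 mol
mol N = 2 × 0.465 g N₂ ÷ 28.014 g/mol = 0.03320 mol
Divide by the smallest (0.03318 mol): C 1.000, H 4.986, N 1.001

CH5N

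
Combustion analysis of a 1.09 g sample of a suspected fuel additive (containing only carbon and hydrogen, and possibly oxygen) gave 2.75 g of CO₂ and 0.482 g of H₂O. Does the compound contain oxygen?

yes

mol C = 2.75 g CO₂ ÷ 44.009 g/mol = 0.06249 mol
mol H = 2 × 0.482 g H₂O ÷ 18.015 g/mol = 0.05351 mol
C and H account for only 0.8045 g of the 1.09 g sample; the remaining 0.2855 g must be oxygen.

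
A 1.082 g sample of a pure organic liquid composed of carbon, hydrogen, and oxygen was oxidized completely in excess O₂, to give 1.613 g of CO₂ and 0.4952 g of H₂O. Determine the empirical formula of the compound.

C2H3O2

mol C = 1.613 g CO₂ ÷ 44.009 g/mol = 0.036652 mol
mol H = 2 × 0.4952 g H₂O ÷ 18.015 g/mol = 0.054976 mol
mass O = 1.082 − (0.44022 + 0.055416) = 0.58636 g → mol O = 0.58636 ÷ 15.999 = 0.036650 mol
Divide by the smallest (0.036650 mol): C 1.000, H 1.500, O 1.000
Multiplying each by 2 gives whole numbers: C 2.00, H 3.00, O 2.00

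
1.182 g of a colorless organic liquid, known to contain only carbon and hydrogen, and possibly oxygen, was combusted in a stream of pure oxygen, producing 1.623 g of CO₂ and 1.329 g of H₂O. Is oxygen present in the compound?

yes

mol C = 1.623 g CO₂ ÷ 44.009 g/mol = 0.036879 mol
mol H = 2 × 1.329 g H₂O ÷ 18.015 g/mol = 0.14754 mol
C and H account for only 0.59168 g of the 1.182 g sample; the remaining 0.59032 g must be oxygen.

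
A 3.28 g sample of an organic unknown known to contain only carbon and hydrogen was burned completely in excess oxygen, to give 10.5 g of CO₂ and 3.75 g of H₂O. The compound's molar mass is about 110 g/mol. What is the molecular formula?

mol C = 10.5 g CO₂ ÷ 44.009 g/mol = 0.2386 mol
mol H = 2 × 3.75 g H₂O ÷ 18.015 g/mol = 0.4163 mol
Divide by the smallest (0.2386 mol): C 1.000, H 1.745
Multiplying each by 4 gives whole numbers: C 4.00, H 6.98
Empirical formula: C4H7
Empirical-formula mass = 55.10 g/mol; 110 ÷ 55.10 ≈ 2, so the molecular formula is C8H14.

C8H14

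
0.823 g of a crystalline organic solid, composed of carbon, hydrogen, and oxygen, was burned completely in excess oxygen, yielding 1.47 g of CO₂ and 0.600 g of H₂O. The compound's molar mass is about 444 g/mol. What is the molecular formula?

mol C = 1.47 g CO₂ ÷ 44.009 g/mol = 0.03340 mol
mol H = 2 × 0.600 g H₂O ÷ 18.015 g/mol = 0.06661 mol
mass O = 0.823 − (0.4012 + 0.06714) = 0.3547 g → mol O = 0.3547 ÷ 15.999 = 0.02217 mol
Divide by the smallest (0.02217 mol): C 1.507, H 3.005, O 1.000
Multiplying each by 2 gives whole numbers: C 3.01, H 6.01, O 2.00
Empirical formula: C3H6O2
Empirical-formula mass = 74.08 g/mol; 444 ÷ 74.08 ≈ 6, so the molecular formula is C18H36O12.

C18H36O12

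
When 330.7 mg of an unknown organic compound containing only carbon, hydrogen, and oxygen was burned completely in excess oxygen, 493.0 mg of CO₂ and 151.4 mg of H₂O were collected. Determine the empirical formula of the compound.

mol C = 0.4930 g CO₂ ÷ 44.009 g/mol = 0.011202 mol
mol H = 2 × 0.1514 g H₂O ÷ 18.015 g/mol = 0.016808 mol
mass O = 0.3307 − (0.13455 + 0.016943) = 0.17921 g → mol O = 0.17921 ÷ 15.999 = 0.011201 mol
Divide by the smallest (0.011201 mol): C 1.000, H 1.501, O 1.000
Multiplying each by 2 gives whole numbers: C 2.00, H 3.00, O 2.00

C2H3O2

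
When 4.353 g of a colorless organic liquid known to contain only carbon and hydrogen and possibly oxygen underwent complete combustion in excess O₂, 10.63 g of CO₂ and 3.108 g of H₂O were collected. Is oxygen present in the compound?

mol C = 10.63 g CO₂ ÷ 44.009 g/mol = 0.24154 mol
mol H = 2 × 3.108 g H₂O ÷ 18.015 g/mol = 0.34505 mol
C and H account for only 3.2490 g of the 4.353 g sample; the remaining 1.1040 g must be oxygen.

yes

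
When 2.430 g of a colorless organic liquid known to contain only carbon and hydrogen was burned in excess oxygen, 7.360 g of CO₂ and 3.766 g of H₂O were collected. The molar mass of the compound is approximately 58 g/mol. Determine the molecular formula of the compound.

C4H10

mol C = 7.360 g CO₂ ÷ 44.009 g/mol = 0.16724 mol
mol H = 2 × 3.766 g H₂O ÷ 18.015 g/mol = 0.41810 mol
Divide by the smallest (0.16724 mol): C 1.000, H 2.500
Multiplying each by 2 gives whole numbers: C 2.00, H 5.00
Empirical formula: C2H5
Empirical-formula mass = 29.06 g/mol; 58 ÷ 29.06 ≈ 2, so the molecular formula is C4H10.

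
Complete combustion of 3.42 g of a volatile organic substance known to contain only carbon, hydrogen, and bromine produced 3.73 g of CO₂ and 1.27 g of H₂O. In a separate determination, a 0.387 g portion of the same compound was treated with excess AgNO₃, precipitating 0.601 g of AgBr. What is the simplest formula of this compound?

C3H5Br

mol C = 3.73 g CO₂ ÷ 44.009 g/mol = 0.08476 mol
mol H = 2 × 1.27 g H₂O ÷ 18.015 g/mol = 0.1410 mol
From the AgBr data: mol Br per gram of compound = (0.601 ÷ 187.772) ÷ 0.387 = 0.008271 mol/g, so in the 3.42 g combustion sample mol Br = 0.02829 mol
Divide by the smallest (0.02829 mol): C 2.996, H 4.985, Br 1.000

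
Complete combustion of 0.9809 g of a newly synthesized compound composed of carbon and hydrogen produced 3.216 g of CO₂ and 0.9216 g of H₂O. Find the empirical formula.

mol C = 3.216 g CO₂ ÷ 44.009 g/mol = 0.073076 mol
mol H = 2 × 0.9216 g H₂O ÷ 18.015 g/mol = 0.10231 mol
Divide by the smallest (0.073076 mol): C 1.000, H 1.400
Multiplying each by 5 gives whole numbers: C 5.00, H 7.00

C5H7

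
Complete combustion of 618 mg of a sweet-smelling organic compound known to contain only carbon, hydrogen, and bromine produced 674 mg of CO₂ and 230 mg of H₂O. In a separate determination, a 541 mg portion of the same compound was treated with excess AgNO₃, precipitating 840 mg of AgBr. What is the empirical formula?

C3H5Br

mol C = 0.674 g CO₂ ÷ 44.009 g/mol = 0.01532 mol
mol H = 2 × 0.230 g H₂O ÷ 18.015 g/mol = 0.02553 mol
From the AgBr data: mol Br per gram of compound = (0.840 ÷ 187.772) ÷ 0.541 = 0.008269 mol/g, so in the 0.618 g combustion sample mol Br = 0.005110 mol
Divide by the smallest (0.005110 mol): C 2.997, H 4.997, Br 1.000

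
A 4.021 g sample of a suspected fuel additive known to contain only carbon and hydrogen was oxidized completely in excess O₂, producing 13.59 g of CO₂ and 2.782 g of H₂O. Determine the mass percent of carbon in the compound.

92.24%

mol C = 13.59 g CO₂ ÷ 44.009 g/mol = 0.30880 mol
mol H = 2 × 2.782 g H₂O ÷ 18.015 g/mol = 0.30885 mol
mass % C = 3.7090 g ÷ 4.021 g × 100%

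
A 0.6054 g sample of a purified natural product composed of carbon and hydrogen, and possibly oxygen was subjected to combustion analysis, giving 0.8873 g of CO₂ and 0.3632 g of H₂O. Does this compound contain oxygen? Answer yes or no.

mol C = 0.8873 g CO₂ ÷ 44.009 g/mol = 0.020162 mol
mol H = 2 × 0.3632 g H₂O ÷ 18.015 g/mol = 0.040322 mol
C and H account for only 0.28281 g of the 0.6054 g sample; the remaining 0.32259 g must be oxygen.

yes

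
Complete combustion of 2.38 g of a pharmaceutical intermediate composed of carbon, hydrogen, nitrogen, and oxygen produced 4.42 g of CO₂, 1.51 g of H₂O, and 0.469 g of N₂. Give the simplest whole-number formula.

C3H5NO

mol C = 4.42 g CO₂ ÷ 44.009 g/mol = 0.1004 mol
mol H = 2 × 1.51 g H₂O ÷ 18.015 g/mol = 0.1676 mol
mol N = 2 × 0.469 g N₂ ÷ 28.014 g/mol = 0.03348 mol
mass O = 2.38 − (1.206 + 0.1690 + 0.4690) = 0.5357 g → mol O = 0.5357 ÷ 15.999 = 0.03348 mol
Divide by the smallest (0.03348 mol): C 3.000, H 5.007, N 1.000, O 1.000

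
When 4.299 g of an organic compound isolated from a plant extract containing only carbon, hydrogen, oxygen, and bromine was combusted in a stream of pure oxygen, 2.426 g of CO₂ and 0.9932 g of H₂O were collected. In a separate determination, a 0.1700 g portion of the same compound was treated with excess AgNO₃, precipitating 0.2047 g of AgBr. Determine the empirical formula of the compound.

mol C = 2.426 g CO₂ ÷ 44.009 g/mol = 0.055125 mol
mol H = 2 × 0.9932 g H₂O ÷ 18.015 g/mol = 0.11026 mol
From the AgBr data: mol Br per gram of compound = (0.2047 ÷ 187.772) ÷ 0.1700 = 0.0064127 mol/g, so in the 4.299 g combustion sample mol Br = 0.027568 mol
mass O = 4.299 − (0.66211 + 0.11115 + 2.2028) = 1.3230 g → mol O = 1.3230 ÷ 15.999 = 0.082690 mol
Divide by the smallest (0.027568 mol): C 2.000, H 4.000, Br 1.000, O 2.999

C2H4BrO3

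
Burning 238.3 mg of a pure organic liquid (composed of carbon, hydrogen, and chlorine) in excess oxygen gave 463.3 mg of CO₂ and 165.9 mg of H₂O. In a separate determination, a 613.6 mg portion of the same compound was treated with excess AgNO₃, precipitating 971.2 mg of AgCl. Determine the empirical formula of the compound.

C4H7Cl

mol C = 0.4633 g CO₂ ÷ 44.009 g/mol = 0.010527 mol
mol H = 2 × 0.1659 g H₂O ÷ 18.015 g/mol = 0.018418 mol
From the AgCl data: mol Cl per gram of compound = (0.9712 ÷ 143.318) ÷ 0.6136 = 0.011044 mol/g, so in the 0.2383 g combustion sample mol Cl = 0.0026318 mol
Divide by the smallest (0.0026318 mol): C 4.000, H 6.998, Cl 1.000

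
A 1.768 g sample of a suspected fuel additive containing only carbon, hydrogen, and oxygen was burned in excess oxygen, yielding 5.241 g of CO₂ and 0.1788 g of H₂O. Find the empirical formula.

C6HO

mol C = 5.241 g CO₂ ÷ 44.009 g/mol = 0.11909 mol
mol H = 2 × 0.1788 g H₂O ÷ 18.015 g/mol = 0.019850 mol
mass O = 1.768 − (1.4304 + 0.020009) = 0.31761 g → mol O = 0.31761 ÷ 15.999 = 0.019852 mol
Divide by the smallest (0.019850 mol): C 5.999, H 1.000, O 1.000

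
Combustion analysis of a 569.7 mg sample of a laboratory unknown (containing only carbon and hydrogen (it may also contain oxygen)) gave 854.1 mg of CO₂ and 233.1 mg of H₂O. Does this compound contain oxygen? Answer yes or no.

mol C = 0.8541 g CO₂ ÷ 44.009 g/mol = 0.019407 mol
mol H = 2 × 0.2331 g H₂O ÷ 18.015 g/mol = 0.025878 mol
C and H account for only 0.25919 g of the 0.5697 g sample; the remaining 0.31051 g must be oxygen.

yes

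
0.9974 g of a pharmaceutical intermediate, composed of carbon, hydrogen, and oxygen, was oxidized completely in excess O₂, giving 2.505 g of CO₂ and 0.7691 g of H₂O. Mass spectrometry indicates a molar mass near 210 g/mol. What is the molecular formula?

C12H18O3

mol C = 2.505 g CO₂ ÷ 44.009 g/mol = 0.056920 mol
mol H = 2 × 0.7691 g H₂O ÷ 18.015 g/mol = 0.085384 mol
mass O = 0.9974 − (0.68367 + 0.086067) = 0.22766 g → mol O = 0.22766 ÷ 15.999 = 0.014230 mol
Divide by the smallest (0.014230 mol): C 4.000, H 6.000, O 1.000
Empirical formula: C4H6O
Empirical-formula mass = 70.09 g/mol; 210 ÷ 70.09 ≈ 3, so the molecular formula is C12H18O3.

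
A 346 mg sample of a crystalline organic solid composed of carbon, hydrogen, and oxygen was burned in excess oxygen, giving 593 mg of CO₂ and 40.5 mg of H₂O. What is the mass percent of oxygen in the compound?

mol C = 0.593 g CO₂ ÷ 44.009 g/mol = 0.01347 mol
mol H = 2 × 0.0405 g H₂O ÷ 18.015 g/mol = 0.004496 mol
mass O = 0.346 − (0.1618 + 0.004532) = 0.1796 g → mol O = 0.1796 ÷ 15.999 = 0.01123 mol
mass % O = 0.1796 g ÷ 0.346 g × 100%

51.9%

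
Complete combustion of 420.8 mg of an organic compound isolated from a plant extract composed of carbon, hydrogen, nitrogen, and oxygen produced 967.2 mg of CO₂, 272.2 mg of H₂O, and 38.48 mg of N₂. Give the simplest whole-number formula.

C8H11NO2

mol C = 0.9672 g CO₂ ÷ 44.009 g/mol = 0.021977 mol
mol H = 2 × 0.2722 g H₂O ÷ 18.015 g/mol = 0.030219 mol
mol N = 2 × 0.03848 g N₂ ÷ 28.014 g/mol = 0.0027472 mol
mass O = 0.4208 − (0.26397 + 0.030461 + 0.038480) = 0.087889 g → mol O = 0.087889 ÷ 15.999 = 0.0054934 mol
Divide by the smallest (0.0027472 mol): C 8.000, H 11.000, N 1.000, O 2.000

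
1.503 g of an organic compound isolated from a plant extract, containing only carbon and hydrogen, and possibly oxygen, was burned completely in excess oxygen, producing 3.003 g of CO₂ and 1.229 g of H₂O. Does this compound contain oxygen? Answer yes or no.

yes

mol C = 3.003 g CO₂ ÷ 44.009 g/mol = 0.068236 mol
mol H = 2 × 1.229 g H₂O ÷ 18.015 g/mol = 0.13644 mol
C and H account for only 0.95712 g of the 1.503 g sample; the remaining 0.54588 g must be oxygen.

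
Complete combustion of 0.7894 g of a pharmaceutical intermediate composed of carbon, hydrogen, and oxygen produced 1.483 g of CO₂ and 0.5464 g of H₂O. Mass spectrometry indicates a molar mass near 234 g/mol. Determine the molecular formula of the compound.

C10H18O6

mol C = 1.483 g CO₂ ÷ 44.009 g/mol = 0.033698 mol
mol H = 2 × 0.5464 g H₂O ÷ 18.015 g/mol = 0.060661 mol
mass O = 0.7894 − (0.40474 + 0.061146) = 0.32351 g → mol O = 0.32351 ÷ 15.999 = 0.020221 mol
Divide by the smallest (0.020221 mol): C 1.666, H 3.000, O 1.000
Multiplying each by 3 gives whole numbers: C 5.00, H 9.00, O 3.00
Empirical formula: C5H9O3
Empirical-formula mass = 117.12 g/mol; 234 ÷ 117.12 ≈ 2, so the molecular formula is C10H18O6.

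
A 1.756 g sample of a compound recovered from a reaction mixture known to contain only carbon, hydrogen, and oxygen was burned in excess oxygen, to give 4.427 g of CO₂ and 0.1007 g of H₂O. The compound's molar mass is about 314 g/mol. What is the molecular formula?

C18H2O6

mol C = 4.427 g CO₂ ÷ 44.009 g/mol = 0.10059 mol
mol H = 2 × 0.1007 g H₂O ÷ 18.015 g/mol = 0.011180 mol
mass O = 1.756 − (1.2082 + 0.011269) = 0.53651 g → mol O = 0.53651 ÷ 15.999 = 0.033534 mol
Divide by the smallest (0.011180 mol): C 8.998, H 1.000, O 3.000
Empirical formula: C9HO3
Empirical-formula mass = 157.10 g/mol; 314 ÷ 157.10 ≈ 2, so the molecular formula is C18H2O6.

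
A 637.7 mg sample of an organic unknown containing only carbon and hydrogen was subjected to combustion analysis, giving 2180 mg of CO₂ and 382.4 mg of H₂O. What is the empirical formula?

C7H6

mol C = 2.180 g CO₂ ÷ 44.009 g/mol = 0.049535 mol
mol H = 2 × 0.3824 g H₂O ÷ 18.015 g/mol = 0.042454 mol
Divide by the smallest (0.042454 mol): C 1.167, H 1.000
Multiplying each by 6 gives whole numbers: C 7.00, H 6.00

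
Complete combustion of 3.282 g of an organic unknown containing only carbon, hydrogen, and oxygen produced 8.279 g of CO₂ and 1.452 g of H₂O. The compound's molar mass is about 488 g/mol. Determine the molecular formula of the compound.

mol C = 8.279 g CO₂ ÷ 44.009 g/mol = 0.18812 mol
mol H = 2 × 1.452 g H₂O ÷ 18.015 g/mol = 0.16120 mol
mass O = 3.282 − (2.2595 + 0.16249) = 0.85999 g → mol O = 0.85999 ÷ 15.999 = 0.053753 mol
Divide by the smallest (0.053753 mol): C 3.500, H 2.999, O 1.000
Multiplying each by 2 gives whole numbers: C 7.00, H 6.00, O 2.00
Empirical formula: C7H6O2
Empirical-formula mass = 122.12 g/mol; 488 ÷ 122.12 ≈ 4, so the molecular formula is C28H24O8.

C28H24O8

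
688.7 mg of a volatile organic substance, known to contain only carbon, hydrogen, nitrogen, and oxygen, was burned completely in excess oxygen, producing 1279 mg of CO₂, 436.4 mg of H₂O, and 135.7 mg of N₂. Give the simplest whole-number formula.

mol C = 1.279 g CO₂ ÷ 44.009 g/mol = 0.029062 mol
mol H = 2 × 0.4364 g H₂O ÷ 18.015 g/mol = 0.048449 mol
mol N = 2 × 0.1357 g N₂ ÷ 28.014 g/mol = 0.0096880 mol
mass O = 0.6887 − (0.34907 + 0.048836 + 0.13570) = 0.15510 g → mol O = 0.15510 ÷ 15.999 = 0.0096942 mol
Divide by the smallest (0.0096880 mol): C 3.000, H 5.001, N 1.000, O 1.001

C3H5NO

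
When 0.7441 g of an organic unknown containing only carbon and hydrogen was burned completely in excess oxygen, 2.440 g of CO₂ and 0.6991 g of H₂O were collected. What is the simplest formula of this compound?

C5H7

mol C = 2.440 g CO₂ ÷ 44.009 g/mol = 0.055443 mol
mol H = 2 × 0.6991 g H₂O ÷ 18.015 g/mol = 0.077613 mol
Divide by the smallest (0.055443 mol): C 1.000, H 1.400
Multiplying each by 5 gives whole numbers: C 5.00, H 7.00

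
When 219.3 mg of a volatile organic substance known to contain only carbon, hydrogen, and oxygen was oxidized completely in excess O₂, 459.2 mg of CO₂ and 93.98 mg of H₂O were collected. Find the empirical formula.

mol C = 0.4592 g CO₂ ÷ 44.009 g/mol = 0.010434 mol
mol H = 2 × 0.09398 g H₂O ÷ 18.015 g/mol = 0.010434 mol
mass O = 0.2193 − (0.12533 + 0.010517) = 0.083457 g → mol O = 0.083457 ÷ 15.999 = 0.0052164 mol
Divide by the smallest (0.0052164 mol): C 2.000, H 2.000, O 1.000

C2H2O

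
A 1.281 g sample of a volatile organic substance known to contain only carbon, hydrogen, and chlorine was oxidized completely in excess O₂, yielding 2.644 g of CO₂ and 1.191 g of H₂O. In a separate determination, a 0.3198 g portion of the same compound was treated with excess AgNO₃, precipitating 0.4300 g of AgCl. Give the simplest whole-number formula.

mol C = 2.644 g CO₂ ÷ 44.009 g/mol = 0.060079 mol
mol H = 2 × 1.191 g H₂O ÷ 18.015 g/mol = 0.13222 mol
From the AgCl data: mol Cl per gram of compound = (0.4300 ÷ 143.318) ÷ 0.3198 = 0.0093819 mol/g, so in the 1.281 g combustion sample mol Cl = 0.012018 mol
Divide by the smallest (0.012018 mol): C 4.999, H 11.002, Cl 1.000

C5H11Cl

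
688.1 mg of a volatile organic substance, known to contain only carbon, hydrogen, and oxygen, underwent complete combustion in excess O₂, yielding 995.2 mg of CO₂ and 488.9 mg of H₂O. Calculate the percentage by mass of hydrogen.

7.95%

mol C = 0.9952 g CO₂ ÷ 44.009 g/mol = 0.022614 mol
mol H = 2 × 0.4889 g H₂O ÷ 18.015 g/mol = 0.054277 mol
mass O = 0.6881 − (0.27161 + 0.054711) = 0.36178 g → mol O = 0.36178 ÷ 15.999 = 0.022612 mol
mass % H = 0.054711 g ÷ 0.6881 g × 100%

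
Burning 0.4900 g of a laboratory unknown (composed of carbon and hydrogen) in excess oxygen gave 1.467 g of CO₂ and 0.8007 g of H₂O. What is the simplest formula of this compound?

C3H8

mol C = 1.467 g CO₂ ÷ 44.009 g/mol = 0.033334 mol
mol H = 2 × 0.8007 g H₂O ÷ 18.015 g/mol = 0.088893 mol
Divide by the smallest (0.033334 mol): C 1.000, H 2.667
Multiplying each by 3 gives whole numbers: C 3.00, H 8.00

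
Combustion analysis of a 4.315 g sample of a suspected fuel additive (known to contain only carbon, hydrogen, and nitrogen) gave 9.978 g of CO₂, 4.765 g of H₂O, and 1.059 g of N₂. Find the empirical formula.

mol C = 9.978 g CO₂ ÷ 44.009 g/mol = 0.22673 mol
mol H = 2 × 4.765 g H₂O ÷ 18.015 g/mol = 0.52900 mol
mol N = 2 × 1.059 g N₂ ÷ 28.014 g/mol = 0.075605 mol
Divide by the smallest (0.075605 mol): C 2.999, H 6.997, N 1.000

C3H7N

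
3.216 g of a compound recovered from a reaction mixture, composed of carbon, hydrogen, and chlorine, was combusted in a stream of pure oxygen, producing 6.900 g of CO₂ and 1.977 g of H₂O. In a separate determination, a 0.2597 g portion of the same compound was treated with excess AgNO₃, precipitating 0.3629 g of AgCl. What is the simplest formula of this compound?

C5H7Cl

mol C = 6.900 g CO₂ ÷ 44.009 g/mol = 0.15679 mol
mol H = 2 × 1.977 g H₂O ÷ 18.015 g/mol = 0.21948 mol
From the AgCl data: mol Cl per gram of compound = (0.3629 ÷ 143.318) ÷ 0.2597 = 0.0097502 mol/g, so in the 3.216 g combustion sample mol Cl = 0.031357 mol
Divide by the smallest (0.031357 mol): C 5.000, H 7.000, Cl 1.000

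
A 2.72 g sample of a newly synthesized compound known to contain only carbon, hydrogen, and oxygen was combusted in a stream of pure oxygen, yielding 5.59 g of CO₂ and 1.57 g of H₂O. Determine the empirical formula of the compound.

mol C = 5.59 g CO₂ ÷ 44.009 g/mol = 0.1270 mol
mol H = 2 × 1.57 g H₂O ÷ 18.015 g/mol = 0.1743 mol
mass O = 2.72 − (1.526 + 0.1757) = 1.019 g → mol O = 1.019 ÷ 15.999 = 0.06367 mol
Divide by the smallest (0.06367 mol): C 1.995, H 2.737, O 1.000
Multiplying each by 4 gives whole numbers: C 7.98, H 10.95, O 4.00

C8H11O4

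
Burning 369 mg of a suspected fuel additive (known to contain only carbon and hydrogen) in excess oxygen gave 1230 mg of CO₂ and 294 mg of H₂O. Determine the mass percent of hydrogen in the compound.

mol C = 1.23 g CO₂ ÷ 44.009 g/mol = 0.02795 mol
mol H = 2 × 0.294 g H₂O ÷ 18.015 g/mol = 0.03264 mol
mass % H = 0.03290 g ÷ 0.369 g × 100%

8.9%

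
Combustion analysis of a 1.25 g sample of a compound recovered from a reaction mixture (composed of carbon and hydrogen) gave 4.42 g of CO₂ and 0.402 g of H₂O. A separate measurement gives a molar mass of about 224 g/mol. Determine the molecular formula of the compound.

C18H8

mol C = 4.42 g CO₂ ÷ 44.009 g/mol = 0.1004 mol
mol H = 2 × 0.402 g H₂O ÷ 18.015 g/mol = 0.04463 mol
Divide by the smallest (0.04463 mol): C 2.250, H 1.000
Multiplying each by 4 gives whole numbers: C 9.00, H 4.00
Empirical formula: C9H4
Empirical-formula mass = 112.13 g/mol; 224 ÷ 112.13 ≈ 2, so the molecular formula is C18H8.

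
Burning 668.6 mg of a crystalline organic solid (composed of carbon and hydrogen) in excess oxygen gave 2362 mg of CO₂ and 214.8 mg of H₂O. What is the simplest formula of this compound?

C9H4

mol C = 2.362 g CO₂ ÷ 44.009 g/mol = 0.053671 mol
mol H = 2 × 0.2148 g H₂O ÷ 18.015 g/mol = 0.023847 mol
Divide by the smallest (0.023847 mol): C 2.251, H 1.000
Multiplying each by 4 gives whole numbers: C 9.00, H 4.00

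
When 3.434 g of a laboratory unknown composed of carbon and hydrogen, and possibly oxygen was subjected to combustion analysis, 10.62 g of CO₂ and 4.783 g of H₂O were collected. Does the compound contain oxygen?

no

mol C = 10.62 g CO₂ ÷ 44.009 g/mol = 0.24131 mol
mol H = 2 × 4.783 g H₂O ÷ 18.015 g/mol = 0.53100 mol
C and H together account for 3.4337 g — essentially the entire 3.434 g sample — so the compound contains no oxygen.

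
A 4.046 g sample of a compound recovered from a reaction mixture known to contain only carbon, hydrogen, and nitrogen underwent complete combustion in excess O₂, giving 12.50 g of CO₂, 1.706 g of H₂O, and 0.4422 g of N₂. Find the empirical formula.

mol C = 12.50 g CO₂ ÷ 44.009 g/mol = 0.28403 mol
mol H = 2 × 1.706 g H₂O ÷ 18.015 g/mol = 0.18940 mol
mol N = 2 × 0.4422 g N₂ ÷ 28.014 g/mol = 0.031570 mol
Divide by the smallest (0.031570 mol): C 8.997, H 5.999, N 1.000

C9H6N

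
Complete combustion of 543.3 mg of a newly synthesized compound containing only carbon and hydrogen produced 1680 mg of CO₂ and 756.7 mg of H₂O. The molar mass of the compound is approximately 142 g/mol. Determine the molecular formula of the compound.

mol C = 1.680 g CO₂ ÷ 44.009 g/mol = 0.038174 mol
mol H = 2 × 0.7567 g H₂O ÷ 18.015 g/mol = 0.084008 mol
Divide by the smallest (0.038174 mol): C 1.000, H 2.201
Multiplying each by 5 gives whole numbers: C 5.00, H 11.00
Empirical formula: C5H11
Empirical-formula mass = 71.14 g/mol; 142 ÷ 71.14 ≈ 2, so the molecular formula is C10H22.

C10H22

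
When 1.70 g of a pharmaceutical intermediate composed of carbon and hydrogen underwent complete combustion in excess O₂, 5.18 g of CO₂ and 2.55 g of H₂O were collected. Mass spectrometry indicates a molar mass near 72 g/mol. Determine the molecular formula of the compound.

mol C = 5.18 g CO₂ ÷ 44.009 g/mol = 0.1177 mol
mol H = 2 × 2.55 g H₂O ÷ 18.015 g/mol = 0.2831 mol
Divide by the smallest (0.1177 mol): C 1.000, H 2.405
Multiplying each by 5 gives whole numbers: C 5.00, H 12.03
Empirical formula: C5H12
Empirical-formula mass = 72.15 g/mol; 72 ÷ 72.15 ≈ 1, so the molecular formula is C5H12.

C5H12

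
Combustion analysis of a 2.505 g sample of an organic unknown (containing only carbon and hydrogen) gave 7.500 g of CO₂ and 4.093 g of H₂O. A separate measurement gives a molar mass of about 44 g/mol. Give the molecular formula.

mol C = 7.500 g CO₂ ÷ 44.009 g/mol = 0.17042 mol
mol H = 2 × 4.093 g H₂O ÷ 18.015 g/mol = 0.45440 mol
Divide by the smallest (0.17042 mol): C 1.000, H 2.666
Multiplying each by 3 gives whole numbers: C 3.00, H 8.00
Empirical formula: C3H8
Empirical-formula mass = 44.10 g/mol; 44 ÷ 44.10 ≈ 1, so the molecular formula is C3H8.

C3H8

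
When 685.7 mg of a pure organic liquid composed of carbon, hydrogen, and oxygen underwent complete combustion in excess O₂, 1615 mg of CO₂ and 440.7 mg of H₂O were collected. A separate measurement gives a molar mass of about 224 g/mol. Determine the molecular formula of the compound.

C12H16O4

mol C = 1.615 g CO₂ ÷ 44.009 g/mol = 0.036697 mol
mol H = 2 × 0.4407 g H₂O ÷ 18.015 g/mol = 0.048926 mol
mass O = 0.6857 − (0.44077 + 0.049317) = 0.19561 g → mol O = 0.19561 ÷ 15.999 = 0.012227 mol
Divide by the smallest (0.012227 mol): C 3.001, H 4.002, O 1.000
Empirical formula: C3H4O
Empirical-formula mass = 56.06 g/mol; 224 ÷ 56.06 ≈ 4, so the molecular formula is C12H16O4.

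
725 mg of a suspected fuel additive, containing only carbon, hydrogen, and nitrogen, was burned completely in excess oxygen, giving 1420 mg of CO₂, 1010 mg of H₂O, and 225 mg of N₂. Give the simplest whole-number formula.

mol C = 1.42 g CO₂ ÷ 44.009 g/mol = 0.03227 mol
mol H = 2 × 1.01 g H₂O ÷ 18.015 g/mol = 0.1121 mol
mol N = 2 × 0.225 g N₂ ÷ 28.014 g/mol = 0.01606 mol
Divide by the smallest (0.01606 mol): C 2.009, H 6.980, N 1.000

C2H7N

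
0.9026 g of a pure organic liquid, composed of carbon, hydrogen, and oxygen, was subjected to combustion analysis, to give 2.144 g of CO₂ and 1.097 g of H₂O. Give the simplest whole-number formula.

mol C = 2.144 g CO₂ ÷ 44.009 g/mol = 0.048717 mol
mol H = 2 × 1.097 g H₂O ÷ 18.015 g/mol = 0.12179 mol
mass O = 0.9026 − (0.58514 + 0.12276) = 0.19469 g → mol O = 0.19469 ÷ 15.999 = 0.012169 mol
Divide by the smallest (0.012169 mol): C 4.003, H 10.008, O 1.000

C4H10O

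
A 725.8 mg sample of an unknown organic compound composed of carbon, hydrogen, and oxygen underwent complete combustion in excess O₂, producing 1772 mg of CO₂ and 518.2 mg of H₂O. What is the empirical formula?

C7H10O2

mol C = 1.772 g CO₂ ÷ 44.009 g/mol = 0.040264 mol
mol H = 2 × 0.5182 g H₂O ÷ 18.015 g/mol = 0.057530 mol
mass O = 0.7258 − (0.48362 + 0.057990) = 0.18419 g → mol O = 0.18419 ÷ 15.999 = 0.011513 mol
Divide by the smallest (0.011513 mol): C 3.497, H 4.997, O 1.000
Multiplying each by 2 gives whole numbers: C 6.99, H 9.99, O 2.00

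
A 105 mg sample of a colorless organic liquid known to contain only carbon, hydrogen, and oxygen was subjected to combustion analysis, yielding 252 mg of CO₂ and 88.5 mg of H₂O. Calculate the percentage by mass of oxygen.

25.1%

mol C = 0.252 g CO₂ ÷ 44.009 g/mol = 0.005726 mol
mol H = 2 × 0.0885 g H₂O ÷ 18.015 g/mol = 0.009825 mol
mass O = 0.105 − (0.06878 + 0.009904) = 0.02632 g → mol O = 0.02632 ÷ 15.999 = 0.001645 mol
mass % O = 0.02632 g ÷ 0.105 g × 100%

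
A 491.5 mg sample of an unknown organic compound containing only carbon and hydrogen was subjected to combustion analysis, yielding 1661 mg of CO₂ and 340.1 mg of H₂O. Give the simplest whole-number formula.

mol C = 1.661 g CO₂ ÷ 44.009 g/mol = 0.037742 mol
mol H = 2 × 0.3401 g H₂O ÷ 18.015 g/mol = 0.037757 mol
Divide by the smallest (0.037742 mol): C 1.000, H 1.000

CH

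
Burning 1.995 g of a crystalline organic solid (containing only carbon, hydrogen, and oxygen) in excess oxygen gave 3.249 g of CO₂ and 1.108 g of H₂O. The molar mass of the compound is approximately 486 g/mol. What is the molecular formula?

C18H30O15

mol C = 3.249 g CO₂ ÷ 44.009 g/mol = 0.073826 mol
mol H = 2 × 1.108 g H₂O ÷ 18.015 g/mol = 0.12301 mol
mass O = 1.995 − (0.88672 + 0.12399) = 0.98429 g → mol O = 0.98429 ÷ 15.999 = 0.061522 mol
Divide by the smallest (0.061522 mol): C 1.200, H 1.999, O 1.000
Multiplying each by 5 gives whole numbers: C 6.00, H 10.00, O 5.00
Empirical formula: C6H10O5
Empirical-formula mass = 162.14 g/mol; 486 ÷ 162.14 ≈ 3, so the molecular formula is C18H30O15.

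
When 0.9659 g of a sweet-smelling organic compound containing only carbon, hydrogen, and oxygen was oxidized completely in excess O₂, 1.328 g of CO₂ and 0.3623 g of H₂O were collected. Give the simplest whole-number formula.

mol C = 1.328 g CO₂ ÷ 44.009 g/mol = 0.030176 mol
mol H = 2 × 0.3623 g H₂O ÷ 18.015 g/mol = 0.040222 mol
mass O = 0.9659 − (0.36244 + 0.040544) = 0.56292 g → mol O = 0.56292 ÷ 15.999 = 0.035184 mol
Divide by the smallest (0.030176 mol): C 1.000, H 1.333, O 1.166
Multiplying each by 6 gives whole numbers: C 6.00, H 8.00, O 7.00

C6H8O7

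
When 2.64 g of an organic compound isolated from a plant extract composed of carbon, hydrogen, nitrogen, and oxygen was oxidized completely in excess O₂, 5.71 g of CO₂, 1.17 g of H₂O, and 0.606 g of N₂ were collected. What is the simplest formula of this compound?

C6H6N2O

mol C = 5.71 g CO₂ ÷ 44.009 g/mol = 0.1297 mol
mol H = 2 × 1.17 g H₂O ÷ 18.015 g/mol = 0.1299 mol
mol N = 2 × 0.606 g N₂ ÷ 28.014 g/mol = 0.04326 mol
mass O = 2.64 − (1.558 + 0.1309 + 0.6060) = 0.3447 g → mol O = 0.3447 ÷ 15.999 = 0.02154 mol
Divide by the smallest (0.02154 mol): C 6.022, H 6.029, N 2.008, O 1.000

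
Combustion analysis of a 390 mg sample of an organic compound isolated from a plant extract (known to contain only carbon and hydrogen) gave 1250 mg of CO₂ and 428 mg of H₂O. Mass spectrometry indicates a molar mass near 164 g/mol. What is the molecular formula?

mol C = 1.25 g CO₂ ÷ 44.009 g/mol = 0.02840 mol
mol H = 2 × 0.428 g H₂O ÷ 18.015 g/mol = 0.04752 mol
Divide by the smallest (0.02840 mol): C 1.000, H 1.673
Multiplying each by 3 gives whole numbers: C 3.00, H 5.02
Empirical formula: C3H5
Empirical-formula mass = 41.07 g/mol; 164 ÷ 41.07 ≈ 4, so the molecular formula is C12H20.

C12H20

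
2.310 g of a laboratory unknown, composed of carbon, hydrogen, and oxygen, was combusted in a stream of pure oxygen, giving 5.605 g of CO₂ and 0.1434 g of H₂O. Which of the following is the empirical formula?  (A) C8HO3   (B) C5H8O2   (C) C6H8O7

mol C = 5.605 g CO₂ ÷ 44.009 g/mol = 0.12736 mol
mol H = 2 × 0.1434 g H₂O ÷ 18.015 g/mol = 0.015920 mol
mass O = 2.310 − (1.5297 + 0.016047) = 0.76423 g → mol O = 0.76423 ÷ 15.999 = 0.047767 mol
Divide by the smallest (0.015920 mol): C 8.000, H 1.000, O 3.000

(A) C8HO3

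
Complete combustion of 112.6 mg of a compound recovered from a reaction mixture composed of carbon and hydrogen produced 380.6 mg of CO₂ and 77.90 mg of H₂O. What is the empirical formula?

CH

mol C = 0.3806 g CO₂ ÷ 44.009 g/mol = 0.0086482 mol
mol H = 2 × 0.07790 g H₂O ÷ 18.015 g/mol = 0.0086483 mol
Divide by the smallest (0.0086482 mol): C 1.000, H 1.000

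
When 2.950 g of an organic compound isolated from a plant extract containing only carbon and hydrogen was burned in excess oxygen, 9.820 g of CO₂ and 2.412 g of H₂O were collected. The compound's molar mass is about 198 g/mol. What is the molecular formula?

C15H18

mol C = 9.820 g CO₂ ÷ 44.009 g/mol = 0.22314 mol
mol H = 2 × 2.412 g H₂O ÷ 18.015 g/mol = 0.26778 mol
Divide by the smallest (0.22314 mol): C 1.000, H 1.200
Multiplying each by 5 gives whole numbers: C 5.00, H 6.00
Empirical formula: C5H6
Empirical-formula mass = 66.10 g/mol; 198 ÷ 66.10 ≈ 3, so the molecular formula is C15H18.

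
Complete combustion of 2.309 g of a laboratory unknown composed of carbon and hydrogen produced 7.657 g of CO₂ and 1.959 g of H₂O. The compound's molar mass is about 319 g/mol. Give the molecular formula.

C24H30

mol C = 7.657 g CO₂ ÷ 44.009 g/mol = 0.17399 mol
mol H = 2 × 1.959 g H₂O ÷ 18.015 g/mol = 0.21749 mol
Divide by the smallest (0.17399 mol): C 1.000, H 1.250
Multiplying each by 4 gives whole numbers: C 4.00, H 5.00
Empirical formula: C4H5
Empirical-formula mass = 53.08 g/mol; 319 ÷ 53.08 ≈ 6, so the molecular formula is C24H30.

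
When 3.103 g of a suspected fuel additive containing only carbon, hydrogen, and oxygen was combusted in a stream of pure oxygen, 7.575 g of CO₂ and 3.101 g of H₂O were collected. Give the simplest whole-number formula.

C4H8O

mol C = 7.575 g CO₂ ÷ 44.009 g/mol = 0.17212 mol
mol H = 2 × 3.101 g H₂O ÷ 18.015 g/mol = 0.34427 mol
mass O = 3.103 − (2.0674 + 0.34702) = 0.68860 g → mol O = 0.68860 ÷ 15.999 = 0.043040 mol
Divide by the smallest (0.043040 mol): C 3.999, H 7.999, O 1.000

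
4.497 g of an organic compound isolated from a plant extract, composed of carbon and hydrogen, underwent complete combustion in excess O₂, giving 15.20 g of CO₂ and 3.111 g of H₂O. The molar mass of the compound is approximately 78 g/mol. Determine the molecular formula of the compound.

mol C = 15.20 g CO₂ ÷ 44.009 g/mol = 0.34538 mol
mol H = 2 × 3.111 g H₂O ÷ 18.015 g/mol = 0.34538 mol
Divide by the smallest (0.34538 mol): C 1.000, H 1.000
Empirical formula: CH
Empirical-formula mass = 13.02 g/mol; 78 ÷ 13.02 ≈ 6, so the molecular formula is C6H6.

C6H6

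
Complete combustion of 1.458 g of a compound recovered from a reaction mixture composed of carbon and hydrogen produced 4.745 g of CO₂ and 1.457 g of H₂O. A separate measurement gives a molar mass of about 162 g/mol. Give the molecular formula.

C12H18

mol C = 4.745 g CO₂ ÷ 44.009 g/mol = 0.10782 mol
mol H = 2 × 1.457 g H₂O ÷ 18.015 g/mol = 0.16175 mol
Divide by the smallest (0.10782 mol): C 1.000, H 1.500
Multiplying each by 2 gives whole numbers: C 2.00, H 3.00
Empirical formula: C2H3
Empirical-formula mass = 27.05 g/mol; 162 ÷ 27.05 ≈ 6, so the molecular formula is C12H18.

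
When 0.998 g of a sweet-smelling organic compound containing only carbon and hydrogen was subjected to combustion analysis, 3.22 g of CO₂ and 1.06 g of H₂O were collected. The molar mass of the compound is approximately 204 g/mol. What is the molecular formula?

mol C = 3.22 g CO₂ ÷ 44.009 g/mol = 0.07317 mol
mol H = 2 × 1.06 g H₂O ÷ 18.015 g/mol = 0.1177 mol
Divide by the smallest (0.07317 mol): C 1.000, H 1.608
Multiplying each by 5 gives whole numbers: C 5.00, H 8.04
Empirical formula: C5H8
Empirical-formula mass = 68.12 g/mol; 204 ÷ 68.12 ≈ 3, so the molecular formula is C15H24.

C15H24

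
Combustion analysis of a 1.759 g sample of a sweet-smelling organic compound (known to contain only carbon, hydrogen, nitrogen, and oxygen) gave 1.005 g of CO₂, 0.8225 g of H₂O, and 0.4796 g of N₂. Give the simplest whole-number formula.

mol C = 1.005 g CO₂ ÷ 44.009 g/mol = 0.022836 mol
mol H = 2 × 0.8225 g H₂O ÷ 18.015 g/mol = 0.091313 mol
mol N = 2 × 0.4796 g N₂ ÷ 28.014 g/mol = 0.034240 mol
mass O = 1.759 − (0.27429 + 0.092043 + 0.47960) = 0.91307 g → mol O = 0.91307 ÷ 15.999 = 0.057070 mol
Divide by the smallest (0.022836 mol): C 1.000, H 3.999, N 1.499, O 2.499
Multiplying each by 2 gives whole numbers: C 2.00, H 8.00, N 3.00, O 5.00

C2H8N3O5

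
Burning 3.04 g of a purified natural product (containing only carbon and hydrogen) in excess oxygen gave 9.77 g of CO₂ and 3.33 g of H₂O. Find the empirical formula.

mol C = 9.77 g CO₂ ÷ 44.009 g/mol = 0.2220 mol
mol H = 2 × 3.33 g H₂O ÷ 18.015 g/mol = 0.3697 mol
Divide by the smallest (0.2220 mol): C 1.000, H 1.665
Multiplying each by 3 gives whole numbers: C 3.00, H 5.00

C3H5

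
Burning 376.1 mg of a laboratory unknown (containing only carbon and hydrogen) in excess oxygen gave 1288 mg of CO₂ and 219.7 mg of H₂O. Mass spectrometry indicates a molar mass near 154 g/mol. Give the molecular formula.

C12H10

mol C = 1.288 g CO₂ ÷ 44.009 g/mol = 0.029267 mol
mol H = 2 × 0.2197 g H₂O ÷ 18.015 g/mol = 0.024391 mol
Divide by the smallest (0.024391 mol): C 1.200, H 1.000
Multiplying each by 5 gives whole numbers: C 6.00, H 5.00
Empirical formula: C6H5
Empirical-formula mass = 77.11 g/mol; 154 ÷ 77.11 ≈ 2, so the molecular formula is C12H10.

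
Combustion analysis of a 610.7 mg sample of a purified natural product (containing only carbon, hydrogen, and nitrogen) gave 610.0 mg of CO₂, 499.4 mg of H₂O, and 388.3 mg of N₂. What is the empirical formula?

CH4N2

mol C = 0.6100 g CO₂ ÷ 44.009 g/mol = 0.013861 mol
mol H = 2 × 0.4994 g H₂O ÷ 18.015 g/mol = 0.055443 mol
mol N = 2 × 0.3883 g N₂ ÷ 28.014 g/mol = 0.027722 mol
Divide by the smallest (0.013861 mol): C 1.000, H 4.000, N 2.000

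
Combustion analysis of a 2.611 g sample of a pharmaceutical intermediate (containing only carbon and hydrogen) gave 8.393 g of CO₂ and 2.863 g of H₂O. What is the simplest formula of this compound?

C3H5

mol C = 8.393 g CO₂ ÷ 44.009 g/mol = 0.19071 mol
mol H = 2 × 2.863 g H₂O ÷ 18.015 g/mol = 0.31785 mol
Divide by the smallest (0.19071 mol): C 1.000, H 1.667
Multiplying each by 3 gives whole numbers: C 3.00, H 5.00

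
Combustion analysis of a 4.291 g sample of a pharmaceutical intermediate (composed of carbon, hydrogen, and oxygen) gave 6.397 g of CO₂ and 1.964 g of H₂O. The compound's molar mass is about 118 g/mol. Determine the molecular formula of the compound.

C4H6O4

mol C = 6.397 g CO₂ ÷ 44.009 g/mol = 0.14536 mol
mol H = 2 × 1.964 g H₂O ÷ 18.015 g/mol = 0.21804 mol
mass O = 4.291 − (1.7459 + 0.21978) = 2.3253 g → mol O = 2.3253 ÷ 15.999 = 0.14534 mol
Divide by the smallest (0.14534 mol): C 1.000, H 1.500, O 1.000
Multiplying each by 2 gives whole numbers: C 2.00, H 3.00, O 2.00
Empirical formula: C2H3O2
Empirical-formula mass = 59.04 g/mol; 118 ÷ 59.04 ≈ 2, so the molecular formula is C4H6O4.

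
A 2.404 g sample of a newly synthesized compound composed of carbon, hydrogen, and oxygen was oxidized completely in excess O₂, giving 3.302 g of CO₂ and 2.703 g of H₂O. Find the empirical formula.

mol C = 3.302 g CO₂ ÷ 44.009 g/mol = 0.075030 mol
mol H = 2 × 2.703 g H₂O ÷ 18.015 g/mol = 0.30008 mol
mass O = 2.404 − (0.90119 + 0.30248) = 1.2003 g → mol O = 1.2003 ÷ 15.999 = 0.075025 mol
Divide by the smallest (0.075025 mol): C 1.000, H 4.000, O 1.000

CH4O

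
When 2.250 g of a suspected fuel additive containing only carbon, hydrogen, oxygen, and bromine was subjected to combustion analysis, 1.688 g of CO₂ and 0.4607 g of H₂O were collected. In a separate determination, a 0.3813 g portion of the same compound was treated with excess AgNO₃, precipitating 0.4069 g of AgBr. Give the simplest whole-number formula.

mol C = 1.688 g CO₂ ÷ 44.009 g/mol = 0.038356 mol
mol H = 2 × 0.4607 g H₂O ÷ 18.015 g/mol = 0.051146 mol
From the AgBr data: mol Br per gram of compound = (0.4069 ÷ 187.772) ÷ 0.3813 = 0.0056832 mol/g, so in the 2.250 g combustion sample mol Br = 0.012787 mol
mass O = 2.250 − (0.46069 + 0.051555 + 1.0217) = 0.71601 g → mol O = 0.71601 ÷ 15.999 = 0.044754 mol
Divide by the smallest (0.012787 mol): C 3.000, H 4.000, Br 1.000, O 3.500
Multiplying each by 2 gives whole numbers: C 6.00, H 8.00, Br 2.00, O 7.00

C6H8Br2O7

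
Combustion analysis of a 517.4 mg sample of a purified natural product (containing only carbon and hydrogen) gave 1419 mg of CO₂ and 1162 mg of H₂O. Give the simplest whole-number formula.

mol C = 1.419 g CO₂ ÷ 44.009 g/mol = 0.032243 mol
mol H = 2 × 1.162 g H₂O ÷ 18.015 g/mol = 0.12900 mol
Divide by the smallest (0.032243 mol): C 1.000, H 4.001

CH4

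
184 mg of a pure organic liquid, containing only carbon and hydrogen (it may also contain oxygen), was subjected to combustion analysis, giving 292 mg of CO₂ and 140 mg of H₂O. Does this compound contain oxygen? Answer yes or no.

yes

mol C = 0.292 g CO₂ ÷ 44.009 g/mol = 0.006635 mol
mol H = 2 × 0.140 g H₂O ÷ 18.015 g/mol = 0.01554 mol
C and H account for only 0.09536 g of the 0.184 g sample; the remaining 0.08864 g must be oxygen.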